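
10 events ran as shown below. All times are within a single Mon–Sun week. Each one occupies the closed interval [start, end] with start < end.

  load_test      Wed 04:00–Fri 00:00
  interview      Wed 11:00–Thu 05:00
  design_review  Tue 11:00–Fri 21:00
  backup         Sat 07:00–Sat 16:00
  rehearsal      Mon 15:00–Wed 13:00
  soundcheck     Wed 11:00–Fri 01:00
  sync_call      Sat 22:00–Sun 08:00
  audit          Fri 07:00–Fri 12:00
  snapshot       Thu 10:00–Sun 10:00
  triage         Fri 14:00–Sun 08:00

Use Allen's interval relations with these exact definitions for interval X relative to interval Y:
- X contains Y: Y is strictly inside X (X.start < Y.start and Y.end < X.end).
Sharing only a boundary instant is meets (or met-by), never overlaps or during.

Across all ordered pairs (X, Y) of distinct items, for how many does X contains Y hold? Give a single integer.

Checking all 90 ordered pairs for relation 'contains'; matching pairs in alphabetical order:
(design_review, audit): design_review contains audit ✓
(design_review, interview): design_review contains interview ✓
(design_review, load_test): design_review contains load_test ✓
(design_review, soundcheck): design_review contains soundcheck ✓
(load_test, interview): load_test contains interview ✓
(snapshot, audit): snapshot contains audit ✓
(snapshot, backup): snapshot contains backup ✓
(snapshot, sync_call): snapshot contains sync_call ✓
(snapshot, triage): snapshot contains triage ✓
(triage, backup): triage contains backup ✓
Count: 10.

10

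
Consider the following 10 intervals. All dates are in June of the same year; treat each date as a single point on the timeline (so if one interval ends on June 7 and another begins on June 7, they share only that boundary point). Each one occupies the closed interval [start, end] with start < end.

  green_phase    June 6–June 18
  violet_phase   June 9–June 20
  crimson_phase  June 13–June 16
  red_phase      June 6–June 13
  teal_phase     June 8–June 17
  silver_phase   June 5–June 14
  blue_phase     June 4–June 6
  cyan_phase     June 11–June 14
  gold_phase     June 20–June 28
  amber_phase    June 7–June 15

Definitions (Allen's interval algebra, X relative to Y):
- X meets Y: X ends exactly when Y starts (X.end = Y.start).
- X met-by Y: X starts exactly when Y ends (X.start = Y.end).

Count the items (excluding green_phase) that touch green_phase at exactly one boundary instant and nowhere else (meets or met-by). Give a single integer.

Target green_phase = [June 6, June 18].
amber_phase [June 7, June 15] → during → no.
blue_phase [June 4, June 6] → meets → counts.
crimson_phase [June 13, June 16] → during → no.
cyan_phase [June 11, June 14] → during → no.
gold_phase [June 20, June 28] → after → no.
red_phase [June 6, June 13] → starts → no.
silver_phase [June 5, June 14] → overlaps → no.
teal_phase [June 8, June 17] → during → no.
violet_phase [June 9, June 20] → overlapped-by → no.
Total: 1.

1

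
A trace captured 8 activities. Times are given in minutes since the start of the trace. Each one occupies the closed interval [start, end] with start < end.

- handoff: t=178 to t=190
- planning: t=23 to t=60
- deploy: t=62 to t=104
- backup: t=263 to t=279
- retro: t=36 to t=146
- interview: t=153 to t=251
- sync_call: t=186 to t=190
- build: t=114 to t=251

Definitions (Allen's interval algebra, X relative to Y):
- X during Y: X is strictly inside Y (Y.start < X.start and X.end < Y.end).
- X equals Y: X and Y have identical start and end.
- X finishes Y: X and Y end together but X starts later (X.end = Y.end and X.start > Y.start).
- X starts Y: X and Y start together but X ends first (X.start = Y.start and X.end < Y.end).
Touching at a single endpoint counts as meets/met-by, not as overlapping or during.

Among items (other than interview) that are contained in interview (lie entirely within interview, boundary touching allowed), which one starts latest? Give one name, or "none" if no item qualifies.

Target interview = [t=153, t=251].
backup [t=263, t=279] → after → excluded.
build [t=114, t=251] → finished-by → excluded.
deploy [t=62, t=104] → before → excluded.
handoff [t=178, t=190] → during → candidate.
planning [t=23, t=60] → before → excluded.
retro [t=36, t=146] → before → excluded.
sync_call [t=186, t=190] → during → candidate.
Among candidates, latest start is t=186 → sync_call.

sync_call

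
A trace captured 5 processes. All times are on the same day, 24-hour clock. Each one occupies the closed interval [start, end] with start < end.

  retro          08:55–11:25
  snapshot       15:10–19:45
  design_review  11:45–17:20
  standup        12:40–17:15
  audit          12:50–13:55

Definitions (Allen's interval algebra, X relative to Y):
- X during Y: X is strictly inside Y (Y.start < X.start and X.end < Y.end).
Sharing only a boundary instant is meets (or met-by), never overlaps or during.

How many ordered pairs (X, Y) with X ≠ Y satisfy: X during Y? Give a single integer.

Checking all 20 ordered pairs for relation 'during'; matching pairs in alphabetical order:
(audit, design_review): audit during design_review ✓
(audit, standup): audit during standup ✓
(standup, design_review): standup during design_review ✓
Count: 3.

3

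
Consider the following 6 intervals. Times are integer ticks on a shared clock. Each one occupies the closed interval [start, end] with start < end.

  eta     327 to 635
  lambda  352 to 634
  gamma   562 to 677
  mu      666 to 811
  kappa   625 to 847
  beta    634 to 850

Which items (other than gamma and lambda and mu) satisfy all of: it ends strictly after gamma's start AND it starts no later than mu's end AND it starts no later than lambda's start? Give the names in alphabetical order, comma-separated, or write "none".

Conditions: its end is strictly after gamma's start (X.end > 562) AND its start is no later than mu's end (X.start <= 811) AND its start is no later than lambda's start (X.start <= 352).
beta: end 850 > 562? ✓; start 634 <= 811? ✓; start 634 <= 352? ✗ → no.
eta: end 635 > 562? ✓; start 327 <= 811? ✓; start 327 <= 352? ✓ → yes.
kappa: end 847 > 562? ✓; start 625 <= 811? ✓; start 625 <= 352? ✗ → no.
Result: eta.

eta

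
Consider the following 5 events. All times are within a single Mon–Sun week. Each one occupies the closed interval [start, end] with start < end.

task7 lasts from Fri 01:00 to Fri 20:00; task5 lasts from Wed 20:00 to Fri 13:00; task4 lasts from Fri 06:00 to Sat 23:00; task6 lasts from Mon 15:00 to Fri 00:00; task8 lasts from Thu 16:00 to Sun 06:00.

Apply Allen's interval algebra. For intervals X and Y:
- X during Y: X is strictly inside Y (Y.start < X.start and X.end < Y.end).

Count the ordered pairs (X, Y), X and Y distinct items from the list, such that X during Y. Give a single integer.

2

Checking all 20 ordered pairs for relation 'during'; matching pairs in alphabetical order:
(task4, task8): task4 during task8 ✓
(task7, task8): task7 during task8 ✓
Count: 2.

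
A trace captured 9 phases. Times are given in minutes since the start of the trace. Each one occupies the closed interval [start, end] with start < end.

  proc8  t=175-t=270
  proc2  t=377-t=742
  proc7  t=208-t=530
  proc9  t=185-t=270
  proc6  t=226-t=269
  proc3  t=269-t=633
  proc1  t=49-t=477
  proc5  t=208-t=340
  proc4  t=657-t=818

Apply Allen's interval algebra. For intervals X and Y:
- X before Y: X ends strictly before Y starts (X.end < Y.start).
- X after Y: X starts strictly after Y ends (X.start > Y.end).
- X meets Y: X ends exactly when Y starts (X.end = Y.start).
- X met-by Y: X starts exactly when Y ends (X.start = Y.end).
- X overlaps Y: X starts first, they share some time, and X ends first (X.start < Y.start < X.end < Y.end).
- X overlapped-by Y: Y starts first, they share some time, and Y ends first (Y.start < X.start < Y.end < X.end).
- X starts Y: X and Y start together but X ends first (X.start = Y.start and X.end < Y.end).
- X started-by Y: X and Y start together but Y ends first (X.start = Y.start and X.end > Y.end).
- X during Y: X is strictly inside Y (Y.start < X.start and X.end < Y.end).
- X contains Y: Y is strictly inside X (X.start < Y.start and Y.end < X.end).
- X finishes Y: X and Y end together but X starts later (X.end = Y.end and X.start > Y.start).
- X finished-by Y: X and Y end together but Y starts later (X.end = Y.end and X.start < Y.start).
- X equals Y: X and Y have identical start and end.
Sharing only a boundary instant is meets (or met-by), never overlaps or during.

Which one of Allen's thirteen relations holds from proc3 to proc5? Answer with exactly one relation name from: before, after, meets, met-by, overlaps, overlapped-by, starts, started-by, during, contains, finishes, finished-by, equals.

proc3 = [t=269, t=633]; proc5 = [t=208, t=340].
Compare endpoints: proc3.start > proc5.start, proc3.start < proc5.end, proc3.end > proc5.start, proc3.end > proc5.end.
That pattern is 'overlapped-by'.

overlapped-by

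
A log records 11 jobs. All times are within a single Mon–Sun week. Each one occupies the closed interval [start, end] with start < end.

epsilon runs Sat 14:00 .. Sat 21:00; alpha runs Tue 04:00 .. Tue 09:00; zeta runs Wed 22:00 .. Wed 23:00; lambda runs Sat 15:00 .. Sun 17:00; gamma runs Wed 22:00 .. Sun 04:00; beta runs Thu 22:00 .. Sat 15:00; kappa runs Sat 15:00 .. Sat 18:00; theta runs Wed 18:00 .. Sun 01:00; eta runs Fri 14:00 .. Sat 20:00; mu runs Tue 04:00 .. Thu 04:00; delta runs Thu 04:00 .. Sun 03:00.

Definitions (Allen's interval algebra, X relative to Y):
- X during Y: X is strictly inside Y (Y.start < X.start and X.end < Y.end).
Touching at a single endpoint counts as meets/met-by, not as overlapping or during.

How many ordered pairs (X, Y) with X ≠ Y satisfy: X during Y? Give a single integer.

Checking all 110 ordered pairs for relation 'during'; matching pairs in alphabetical order:
(beta, delta): beta during delta ✓
(beta, gamma): beta during gamma ✓
(beta, theta): beta during theta ✓
(delta, gamma): delta during gamma ✓
(epsilon, delta): epsilon during delta ✓
(epsilon, gamma): epsilon during gamma ✓
(epsilon, theta): epsilon during theta ✓
(eta, delta): eta during delta ✓
(eta, gamma): eta during gamma ✓
(eta, theta): eta during theta ✓
(kappa, delta): kappa during delta ✓
(kappa, epsilon): kappa during epsilon ✓
(kappa, eta): kappa during eta ✓
(kappa, gamma): kappa during gamma ✓
(kappa, theta): kappa during theta ✓
(zeta, mu): zeta during mu ✓
(zeta, theta): zeta during theta ✓
Count: 17.

17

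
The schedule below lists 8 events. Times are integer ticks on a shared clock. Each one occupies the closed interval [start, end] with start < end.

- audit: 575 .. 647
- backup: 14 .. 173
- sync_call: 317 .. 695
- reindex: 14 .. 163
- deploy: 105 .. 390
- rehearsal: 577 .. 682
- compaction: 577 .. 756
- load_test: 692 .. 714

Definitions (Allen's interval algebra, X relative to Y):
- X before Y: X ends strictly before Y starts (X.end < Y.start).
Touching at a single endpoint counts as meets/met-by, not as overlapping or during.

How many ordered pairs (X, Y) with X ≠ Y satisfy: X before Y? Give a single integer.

Checking all 56 ordered pairs for relation 'before'; matching pairs in alphabetical order:
(audit, load_test): audit before load_test ✓
(backup, audit): backup before audit ✓
(backup, compaction): backup before compaction ✓
(backup, load_test): backup before load_test ✓
(backup, rehearsal): backup before rehearsal ✓
(backup, sync_call): backup before sync_call ✓
(deploy, audit): deploy before audit ✓
(deploy, compaction): deploy before compaction ✓
(deploy, load_test): deploy before load_test ✓
(deploy, rehearsal): deploy before rehearsal ✓
(rehearsal, load_test): rehearsal before load_test ✓
(reindex, audit): reindex before audit ✓
(reindex, compaction): reindex before compaction ✓
(reindex, load_test): reindex before load_test ✓
(reindex, rehearsal): reindex before rehearsal ✓
(reindex, sync_call): reindex before sync_call ✓
Count: 16.

16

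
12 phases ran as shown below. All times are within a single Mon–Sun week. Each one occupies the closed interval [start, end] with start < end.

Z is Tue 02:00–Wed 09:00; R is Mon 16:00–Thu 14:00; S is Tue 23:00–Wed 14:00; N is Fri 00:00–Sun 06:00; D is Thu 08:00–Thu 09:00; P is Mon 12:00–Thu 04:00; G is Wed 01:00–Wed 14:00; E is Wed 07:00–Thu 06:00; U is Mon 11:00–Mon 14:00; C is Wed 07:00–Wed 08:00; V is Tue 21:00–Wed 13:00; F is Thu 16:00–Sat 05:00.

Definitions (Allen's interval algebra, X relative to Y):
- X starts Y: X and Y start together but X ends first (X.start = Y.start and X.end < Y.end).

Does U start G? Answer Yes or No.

No

U = [Mon 11:00, Mon 14:00], G = [Wed 01:00, Wed 14:00].
Actual relation of U to G: before.
Asked whether 'starts' holds → No.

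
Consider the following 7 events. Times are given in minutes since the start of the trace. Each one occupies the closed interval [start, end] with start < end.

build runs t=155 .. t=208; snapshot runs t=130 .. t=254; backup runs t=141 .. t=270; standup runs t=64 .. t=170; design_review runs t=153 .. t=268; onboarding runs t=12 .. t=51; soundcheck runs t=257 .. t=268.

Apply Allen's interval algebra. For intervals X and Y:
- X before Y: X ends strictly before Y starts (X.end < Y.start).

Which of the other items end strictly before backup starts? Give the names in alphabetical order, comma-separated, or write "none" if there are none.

Target backup = [t=141, t=270].
build [t=155, t=208] → during → no.
design_review [t=153, t=268] → during → no.
onboarding [t=12, t=51] → before → yes.
snapshot [t=130, t=254] → overlaps → no.
soundcheck [t=257, t=268] → during → no.
standup [t=64, t=170] → overlaps → no.
Result: onboarding.

onboarding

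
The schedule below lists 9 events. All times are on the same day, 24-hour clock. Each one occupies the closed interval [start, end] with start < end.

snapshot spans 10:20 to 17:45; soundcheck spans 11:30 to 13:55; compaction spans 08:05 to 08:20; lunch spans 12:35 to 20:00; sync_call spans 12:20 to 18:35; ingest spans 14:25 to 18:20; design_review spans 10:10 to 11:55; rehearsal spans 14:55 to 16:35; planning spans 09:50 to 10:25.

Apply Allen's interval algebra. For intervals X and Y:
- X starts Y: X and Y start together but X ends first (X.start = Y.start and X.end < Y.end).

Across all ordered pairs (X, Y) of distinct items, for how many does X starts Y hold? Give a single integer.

0

Checking all 72 ordered pairs for relation 'starts'; matching pairs in alphabetical order:
No pair satisfies it.
Count: 0.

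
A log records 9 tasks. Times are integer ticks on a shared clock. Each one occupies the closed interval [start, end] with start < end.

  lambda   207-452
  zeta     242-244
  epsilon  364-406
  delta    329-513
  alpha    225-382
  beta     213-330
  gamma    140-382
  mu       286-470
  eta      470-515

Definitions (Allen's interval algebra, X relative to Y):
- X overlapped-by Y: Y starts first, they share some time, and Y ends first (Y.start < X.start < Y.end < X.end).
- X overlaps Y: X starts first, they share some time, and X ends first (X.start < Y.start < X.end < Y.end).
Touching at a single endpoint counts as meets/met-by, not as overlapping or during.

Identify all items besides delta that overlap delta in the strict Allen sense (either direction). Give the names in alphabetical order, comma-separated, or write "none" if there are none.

Target delta = [329, 513].
alpha [225, 382] → overlaps → yes.
beta [213, 330] → overlaps → yes.
epsilon [364, 406] → during → no.
eta [470, 515] → overlapped-by → yes.
gamma [140, 382] → overlaps → yes.
lambda [207, 452] → overlaps → yes.
mu [286, 470] → overlaps → yes.
zeta [242, 244] → before → no.
Result: alpha, beta, eta, gamma, lambda, mu.

alpha, beta, eta, gamma, lambda, mu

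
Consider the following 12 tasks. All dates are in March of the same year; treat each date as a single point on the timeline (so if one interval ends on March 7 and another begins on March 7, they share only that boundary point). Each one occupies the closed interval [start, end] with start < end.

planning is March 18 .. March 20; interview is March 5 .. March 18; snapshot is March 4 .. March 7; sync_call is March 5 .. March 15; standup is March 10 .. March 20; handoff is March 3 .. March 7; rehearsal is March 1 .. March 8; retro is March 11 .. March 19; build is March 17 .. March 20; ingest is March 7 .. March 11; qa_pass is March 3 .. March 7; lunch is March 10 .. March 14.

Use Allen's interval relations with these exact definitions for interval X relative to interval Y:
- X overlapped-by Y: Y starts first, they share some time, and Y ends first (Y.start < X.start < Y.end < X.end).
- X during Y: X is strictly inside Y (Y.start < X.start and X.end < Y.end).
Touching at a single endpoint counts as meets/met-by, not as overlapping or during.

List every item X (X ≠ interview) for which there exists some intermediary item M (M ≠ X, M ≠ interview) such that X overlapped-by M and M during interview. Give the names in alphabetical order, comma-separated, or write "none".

Target interview = [March 5, March 18].
Intermediaries M with M during interview: ingest, lunch.
Via ingest — items with X overlapped-by ingest: lunch, standup.
Via lunch — items with X overlapped-by lunch: retro.
Union: lunch, retro, standup.

lunch, retro, standup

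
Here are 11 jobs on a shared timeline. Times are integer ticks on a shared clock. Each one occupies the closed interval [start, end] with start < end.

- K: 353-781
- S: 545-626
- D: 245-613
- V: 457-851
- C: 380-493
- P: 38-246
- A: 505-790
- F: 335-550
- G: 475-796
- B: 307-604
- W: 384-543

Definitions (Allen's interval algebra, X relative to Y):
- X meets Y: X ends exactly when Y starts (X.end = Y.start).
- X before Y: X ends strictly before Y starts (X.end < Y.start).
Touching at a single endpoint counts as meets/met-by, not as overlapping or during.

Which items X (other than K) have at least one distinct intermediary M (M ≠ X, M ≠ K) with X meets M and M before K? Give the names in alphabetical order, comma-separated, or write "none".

none

Target K = [353, 781].
Intermediaries M with M before K: P.
Via P — items with X meets P: none.
Union: none.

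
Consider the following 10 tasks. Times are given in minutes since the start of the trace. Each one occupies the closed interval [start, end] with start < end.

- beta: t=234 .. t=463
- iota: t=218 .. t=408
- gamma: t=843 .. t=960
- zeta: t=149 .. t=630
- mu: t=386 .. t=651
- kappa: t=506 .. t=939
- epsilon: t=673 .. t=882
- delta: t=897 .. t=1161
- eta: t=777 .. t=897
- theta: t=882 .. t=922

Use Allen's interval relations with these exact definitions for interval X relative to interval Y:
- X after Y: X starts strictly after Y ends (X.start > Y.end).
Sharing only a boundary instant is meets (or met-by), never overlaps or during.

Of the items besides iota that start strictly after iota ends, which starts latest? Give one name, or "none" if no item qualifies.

delta

Target iota = [t=218, t=408].
beta [t=234, t=463] → overlapped-by → excluded.
delta [t=897, t=1161] → after → candidate.
epsilon [t=673, t=882] → after → candidate.
eta [t=777, t=897] → after → candidate.
gamma [t=843, t=960] → after → candidate.
kappa [t=506, t=939] → after → candidate.
mu [t=386, t=651] → overlapped-by → excluded.
theta [t=882, t=922] → after → candidate.
zeta [t=149, t=630] → contains → excluded.
Among candidates, latest start is t=897 → delta.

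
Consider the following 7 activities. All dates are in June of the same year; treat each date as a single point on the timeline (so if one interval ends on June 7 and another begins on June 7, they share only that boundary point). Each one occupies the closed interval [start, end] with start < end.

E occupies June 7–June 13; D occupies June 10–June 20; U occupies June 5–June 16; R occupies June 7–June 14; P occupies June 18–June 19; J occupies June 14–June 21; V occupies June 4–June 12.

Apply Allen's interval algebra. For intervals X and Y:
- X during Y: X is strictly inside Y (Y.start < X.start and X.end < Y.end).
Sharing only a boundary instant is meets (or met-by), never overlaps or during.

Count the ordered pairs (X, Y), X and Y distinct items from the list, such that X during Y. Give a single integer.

Checking all 42 ordered pairs for relation 'during'; matching pairs in alphabetical order:
(E, U): E during U ✓
(P, D): P during D ✓
(P, J): P during J ✓
(R, U): R during U ✓
Count: 4.

4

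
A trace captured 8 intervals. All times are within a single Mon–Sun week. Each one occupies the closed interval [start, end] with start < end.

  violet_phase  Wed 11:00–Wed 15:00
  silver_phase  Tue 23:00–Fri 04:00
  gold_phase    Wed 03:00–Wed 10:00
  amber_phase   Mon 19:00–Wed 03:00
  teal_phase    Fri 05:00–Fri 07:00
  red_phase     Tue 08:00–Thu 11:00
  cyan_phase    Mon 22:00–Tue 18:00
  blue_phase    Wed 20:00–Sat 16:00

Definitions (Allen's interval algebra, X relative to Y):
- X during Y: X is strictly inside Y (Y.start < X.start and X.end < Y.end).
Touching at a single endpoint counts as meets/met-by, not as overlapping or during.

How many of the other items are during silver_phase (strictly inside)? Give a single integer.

2

Target silver_phase = [Tue 23:00, Fri 04:00].
amber_phase [Mon 19:00, Wed 03:00] → overlaps → no.
blue_phase [Wed 20:00, Sat 16:00] → overlapped-by → no.
cyan_phase [Mon 22:00, Tue 18:00] → before → no.
gold_phase [Wed 03:00, Wed 10:00] → during → counts.
red_phase [Tue 08:00, Thu 11:00] → overlaps → no.
teal_phase [Fri 05:00, Fri 07:00] → after → no.
violet_phase [Wed 11:00, Wed 15:00] → during → counts.
Total: 2.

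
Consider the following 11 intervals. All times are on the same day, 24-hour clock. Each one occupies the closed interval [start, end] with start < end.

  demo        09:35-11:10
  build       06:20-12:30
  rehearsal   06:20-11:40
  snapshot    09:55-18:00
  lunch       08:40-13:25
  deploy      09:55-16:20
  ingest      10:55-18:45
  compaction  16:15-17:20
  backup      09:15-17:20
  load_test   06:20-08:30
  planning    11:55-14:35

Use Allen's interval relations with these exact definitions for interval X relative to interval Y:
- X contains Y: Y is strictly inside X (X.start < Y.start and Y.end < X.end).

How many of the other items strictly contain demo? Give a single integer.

4

Target demo = [09:35, 11:10].
backup [09:15, 17:20] → contains → counts.
build [06:20, 12:30] → contains → counts.
compaction [16:15, 17:20] → after → no.
deploy [09:55, 16:20] → overlapped-by → no.
ingest [10:55, 18:45] → overlapped-by → no.
load_test [06:20, 08:30] → before → no.
lunch [08:40, 13:25] → contains → counts.
planning [11:55, 14:35] → after → no.
rehearsal [06:20, 11:40] → contains → counts.
snapshot [09:55, 18:00] → overlapped-by → no.
Total: 4.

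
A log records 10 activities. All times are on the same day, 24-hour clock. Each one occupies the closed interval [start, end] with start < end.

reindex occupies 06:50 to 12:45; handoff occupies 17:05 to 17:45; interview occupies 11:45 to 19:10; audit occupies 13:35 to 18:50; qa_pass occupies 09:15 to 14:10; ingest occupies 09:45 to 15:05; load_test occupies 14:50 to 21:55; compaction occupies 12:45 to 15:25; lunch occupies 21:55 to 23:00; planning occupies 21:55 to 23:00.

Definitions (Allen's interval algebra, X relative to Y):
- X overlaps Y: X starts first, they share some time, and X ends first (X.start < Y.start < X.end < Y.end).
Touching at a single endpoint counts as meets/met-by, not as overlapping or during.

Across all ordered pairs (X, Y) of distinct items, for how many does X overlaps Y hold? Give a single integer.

Checking all 90 ordered pairs for relation 'overlaps'; matching pairs in alphabetical order:
(audit, load_test): audit overlaps load_test ✓
(compaction, audit): compaction overlaps audit ✓
(compaction, load_test): compaction overlaps load_test ✓
(ingest, audit): ingest overlaps audit ✓
(ingest, compaction): ingest overlaps compaction ✓
(ingest, interview): ingest overlaps interview ✓
(ingest, load_test): ingest overlaps load_test ✓
(interview, load_test): interview overlaps load_test ✓
(qa_pass, audit): qa_pass overlaps audit ✓
(qa_pass, compaction): qa_pass overlaps compaction ✓
(qa_pass, ingest): qa_pass overlaps ingest ✓
(qa_pass, interview): qa_pass overlaps interview ✓
(reindex, ingest): reindex overlaps ingest ✓
(reindex, interview): reindex overlaps interview ✓
(reindex, qa_pass): reindex overlaps qa_pass ✓
Count: 15.

15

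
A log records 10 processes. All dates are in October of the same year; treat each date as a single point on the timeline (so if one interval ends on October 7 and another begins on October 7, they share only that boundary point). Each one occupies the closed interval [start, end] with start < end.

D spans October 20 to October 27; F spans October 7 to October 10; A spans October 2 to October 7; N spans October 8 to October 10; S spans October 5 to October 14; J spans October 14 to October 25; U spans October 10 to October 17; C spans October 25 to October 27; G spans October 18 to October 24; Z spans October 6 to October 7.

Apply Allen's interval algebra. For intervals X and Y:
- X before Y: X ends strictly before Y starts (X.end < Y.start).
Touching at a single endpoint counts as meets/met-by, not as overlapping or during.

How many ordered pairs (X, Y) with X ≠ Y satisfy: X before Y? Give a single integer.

Checking all 90 ordered pairs for relation 'before'; matching pairs in alphabetical order:
(A, C): A before C ✓
(A, D): A before D ✓
(A, G): A before G ✓
(A, J): A before J ✓
(A, N): A before N ✓
(A, U): A before U ✓
(F, C): F before C ✓
(F, D): F before D ✓
(F, G): F before G ✓
(F, J): F before J ✓
(G, C): G before C ✓
(N, C): N before C ✓
(N, D): N before D ✓
(N, G): N before G ✓
(N, J): N before J ✓
(S, C): S before C ✓
(S, D): S before D ✓
(S, G): S before G ✓
(U, C): U before C ✓
(U, D): U before D ✓
(U, G): U before G ✓
(Z, C): Z before C ✓
(Z, D): Z before D ✓
(Z, G): Z before G ✓
... plus 3 further pairs not listed.
Count: 27.

27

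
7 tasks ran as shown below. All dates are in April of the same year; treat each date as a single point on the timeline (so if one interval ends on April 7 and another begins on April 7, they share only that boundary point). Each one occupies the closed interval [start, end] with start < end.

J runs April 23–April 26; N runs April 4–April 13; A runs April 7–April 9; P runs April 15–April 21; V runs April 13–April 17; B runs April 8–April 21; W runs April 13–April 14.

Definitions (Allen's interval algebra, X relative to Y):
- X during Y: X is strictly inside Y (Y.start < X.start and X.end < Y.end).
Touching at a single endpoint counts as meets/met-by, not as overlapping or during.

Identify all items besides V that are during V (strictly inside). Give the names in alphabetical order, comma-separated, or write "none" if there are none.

none

Target V = [April 13, April 17].
A [April 7, April 9] → before → no.
B [April 8, April 21] → contains → no.
J [April 23, April 26] → after → no.
N [April 4, April 13] → meets → no.
P [April 15, April 21] → overlapped-by → no.
W [April 13, April 14] → starts → no.
Result: none.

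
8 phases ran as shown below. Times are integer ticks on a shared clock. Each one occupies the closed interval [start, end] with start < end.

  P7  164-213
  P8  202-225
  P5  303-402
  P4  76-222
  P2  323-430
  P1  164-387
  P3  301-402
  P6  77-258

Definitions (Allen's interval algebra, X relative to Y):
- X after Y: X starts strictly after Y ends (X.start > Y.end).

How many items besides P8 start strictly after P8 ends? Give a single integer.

3

Target P8 = [202, 225].
P1 [164, 387] → contains → no.
P2 [323, 430] → after → counts.
P3 [301, 402] → after → counts.
P4 [76, 222] → overlaps → no.
P5 [303, 402] → after → counts.
P6 [77, 258] → contains → no.
P7 [164, 213] → overlaps → no.
Total: 3.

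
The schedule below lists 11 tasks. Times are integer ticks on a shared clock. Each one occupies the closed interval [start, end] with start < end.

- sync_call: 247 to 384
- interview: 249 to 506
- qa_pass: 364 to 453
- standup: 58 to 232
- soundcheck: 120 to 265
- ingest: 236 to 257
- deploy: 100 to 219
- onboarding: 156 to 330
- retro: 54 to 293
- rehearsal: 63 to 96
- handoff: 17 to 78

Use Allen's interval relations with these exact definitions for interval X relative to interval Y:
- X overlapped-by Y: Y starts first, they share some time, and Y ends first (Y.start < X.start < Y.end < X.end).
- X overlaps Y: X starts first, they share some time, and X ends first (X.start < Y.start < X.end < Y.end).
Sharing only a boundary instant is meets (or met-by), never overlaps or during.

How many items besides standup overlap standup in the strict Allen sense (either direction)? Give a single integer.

Target standup = [58, 232].
deploy [100, 219] → during → no.
handoff [17, 78] → overlaps → counts.
ingest [236, 257] → after → no.
interview [249, 506] → after → no.
onboarding [156, 330] → overlapped-by → counts.
qa_pass [364, 453] → after → no.
rehearsal [63, 96] → during → no.
retro [54, 293] → contains → no.
soundcheck [120, 265] → overlapped-by → counts.
sync_call [247, 384] → after → no.
Total: 3.

3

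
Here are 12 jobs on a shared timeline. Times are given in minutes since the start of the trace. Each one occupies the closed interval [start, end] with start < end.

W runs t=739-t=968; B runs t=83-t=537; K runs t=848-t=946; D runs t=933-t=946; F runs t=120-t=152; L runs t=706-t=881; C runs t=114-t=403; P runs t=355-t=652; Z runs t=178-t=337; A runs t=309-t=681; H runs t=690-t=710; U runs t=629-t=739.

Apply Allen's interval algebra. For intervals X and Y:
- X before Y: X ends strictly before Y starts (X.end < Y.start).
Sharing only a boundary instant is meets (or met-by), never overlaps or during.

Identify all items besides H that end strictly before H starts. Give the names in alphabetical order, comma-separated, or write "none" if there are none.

A, B, C, F, P, Z

Target H = [t=690, t=710].
A [t=309, t=681] → before → yes.
B [t=83, t=537] → before → yes.
C [t=114, t=403] → before → yes.
D [t=933, t=946] → after → no.
F [t=120, t=152] → before → yes.
K [t=848, t=946] → after → no.
L [t=706, t=881] → overlapped-by → no.
P [t=355, t=652] → before → yes.
U [t=629, t=739] → contains → no.
W [t=739, t=968] → after → no.
Z [t=178, t=337] → before → yes.
Result: A, B, C, F, P, Z.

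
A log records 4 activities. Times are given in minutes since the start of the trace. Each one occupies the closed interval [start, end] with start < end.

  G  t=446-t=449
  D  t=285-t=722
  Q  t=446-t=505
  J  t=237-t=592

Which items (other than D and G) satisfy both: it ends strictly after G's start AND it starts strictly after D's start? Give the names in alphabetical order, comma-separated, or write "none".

Q

Conditions: its end is strictly after G's start (X.end > t=446) AND its start is strictly after D's start (X.start > t=285).
J: end t=592 > t=446? ✓; start t=237 > t=285? ✗ → no.
Q: end t=505 > t=446? ✓; start t=446 > t=285? ✓ → yes.
Result: Q.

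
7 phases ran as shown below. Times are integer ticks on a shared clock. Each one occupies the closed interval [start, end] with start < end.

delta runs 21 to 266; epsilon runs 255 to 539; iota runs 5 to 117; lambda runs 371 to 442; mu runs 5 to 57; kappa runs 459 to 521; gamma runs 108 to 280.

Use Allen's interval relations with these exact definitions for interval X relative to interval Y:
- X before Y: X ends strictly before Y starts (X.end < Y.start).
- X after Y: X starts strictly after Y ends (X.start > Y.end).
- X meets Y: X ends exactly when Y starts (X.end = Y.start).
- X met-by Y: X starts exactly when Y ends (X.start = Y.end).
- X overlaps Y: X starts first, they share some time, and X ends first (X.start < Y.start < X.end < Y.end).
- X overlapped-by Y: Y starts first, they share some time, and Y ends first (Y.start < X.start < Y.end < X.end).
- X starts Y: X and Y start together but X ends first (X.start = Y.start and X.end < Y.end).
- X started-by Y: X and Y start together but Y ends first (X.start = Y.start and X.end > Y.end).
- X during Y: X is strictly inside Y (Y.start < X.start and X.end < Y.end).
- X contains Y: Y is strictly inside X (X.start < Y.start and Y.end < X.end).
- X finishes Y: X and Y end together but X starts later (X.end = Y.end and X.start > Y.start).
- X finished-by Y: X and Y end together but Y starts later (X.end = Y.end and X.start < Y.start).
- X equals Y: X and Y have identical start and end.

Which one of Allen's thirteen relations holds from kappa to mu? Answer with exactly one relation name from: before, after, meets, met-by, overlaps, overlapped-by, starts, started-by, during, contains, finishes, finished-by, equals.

after

kappa = [459, 521]; mu = [5, 57].
Compare endpoints: kappa.start > mu.start, kappa.start > mu.end, kappa.end > mu.start, kappa.end > mu.end.
That pattern is 'after'.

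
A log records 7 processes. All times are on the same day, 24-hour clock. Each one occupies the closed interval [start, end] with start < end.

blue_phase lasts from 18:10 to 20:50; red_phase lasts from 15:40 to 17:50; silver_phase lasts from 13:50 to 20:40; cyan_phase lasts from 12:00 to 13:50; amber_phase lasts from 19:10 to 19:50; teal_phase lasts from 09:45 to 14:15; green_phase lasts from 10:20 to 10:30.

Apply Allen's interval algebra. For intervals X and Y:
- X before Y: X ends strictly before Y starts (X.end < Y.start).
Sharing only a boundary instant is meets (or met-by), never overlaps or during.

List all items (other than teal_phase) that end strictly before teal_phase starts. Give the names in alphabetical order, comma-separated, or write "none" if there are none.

Target teal_phase = [09:45, 14:15].
amber_phase [19:10, 19:50] → after → no.
blue_phase [18:10, 20:50] → after → no.
cyan_phase [12:00, 13:50] → during → no.
green_phase [10:20, 10:30] → during → no.
red_phase [15:40, 17:50] → after → no.
silver_phase [13:50, 20:40] → overlapped-by → no.
Result: none.

none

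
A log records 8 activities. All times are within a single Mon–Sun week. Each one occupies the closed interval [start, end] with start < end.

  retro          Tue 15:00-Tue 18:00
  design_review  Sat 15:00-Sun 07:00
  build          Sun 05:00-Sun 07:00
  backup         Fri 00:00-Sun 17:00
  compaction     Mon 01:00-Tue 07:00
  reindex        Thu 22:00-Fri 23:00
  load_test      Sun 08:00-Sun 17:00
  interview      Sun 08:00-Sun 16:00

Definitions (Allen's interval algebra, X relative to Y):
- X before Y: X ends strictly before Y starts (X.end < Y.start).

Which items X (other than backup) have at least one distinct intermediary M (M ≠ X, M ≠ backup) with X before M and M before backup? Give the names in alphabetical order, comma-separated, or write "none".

compaction

Target backup = [Fri 00:00, Sun 17:00].
Intermediaries M with M before backup: compaction, retro.
Via compaction — items with X before compaction: none.
Via retro — items with X before retro: compaction.
Union: compaction.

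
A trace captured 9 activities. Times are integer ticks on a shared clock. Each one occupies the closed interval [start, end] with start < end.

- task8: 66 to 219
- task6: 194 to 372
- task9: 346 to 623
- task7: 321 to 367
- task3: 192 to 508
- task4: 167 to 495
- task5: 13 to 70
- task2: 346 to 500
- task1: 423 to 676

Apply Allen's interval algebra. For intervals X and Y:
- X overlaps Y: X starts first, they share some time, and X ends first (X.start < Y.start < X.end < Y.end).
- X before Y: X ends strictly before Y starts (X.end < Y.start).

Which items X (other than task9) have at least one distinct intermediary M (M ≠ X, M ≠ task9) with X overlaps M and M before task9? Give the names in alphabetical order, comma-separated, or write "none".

task5

Target task9 = [346, 623].
Intermediaries M with M before task9: task5, task8.
Via task5 — items with X overlaps task5: none.
Via task8 — items with X overlaps task8: task5.
Union: task5.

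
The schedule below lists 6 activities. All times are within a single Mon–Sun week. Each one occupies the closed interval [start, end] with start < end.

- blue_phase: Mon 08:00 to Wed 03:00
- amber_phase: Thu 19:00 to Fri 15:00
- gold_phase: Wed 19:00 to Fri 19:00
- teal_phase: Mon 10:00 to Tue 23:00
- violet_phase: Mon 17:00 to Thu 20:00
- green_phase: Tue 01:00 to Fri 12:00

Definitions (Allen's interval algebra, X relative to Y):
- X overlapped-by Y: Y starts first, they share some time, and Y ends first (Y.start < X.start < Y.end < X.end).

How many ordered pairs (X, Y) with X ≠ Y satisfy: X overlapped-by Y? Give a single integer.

9

Checking all 30 ordered pairs for relation 'overlapped-by'; matching pairs in alphabetical order:
(amber_phase, green_phase): amber_phase overlapped-by green_phase ✓
(amber_phase, violet_phase): amber_phase overlapped-by violet_phase ✓
(gold_phase, green_phase): gold_phase overlapped-by green_phase ✓
(gold_phase, violet_phase): gold_phase overlapped-by violet_phase ✓
(green_phase, blue_phase): green_phase overlapped-by blue_phase ✓
(green_phase, teal_phase): green_phase overlapped-by teal_phase ✓
(green_phase, violet_phase): green_phase overlapped-by violet_phase ✓
(violet_phase, blue_phase): violet_phase overlapped-by blue_phase ✓
(violet_phase, teal_phase): violet_phase overlapped-by teal_phase ✓
Count: 9.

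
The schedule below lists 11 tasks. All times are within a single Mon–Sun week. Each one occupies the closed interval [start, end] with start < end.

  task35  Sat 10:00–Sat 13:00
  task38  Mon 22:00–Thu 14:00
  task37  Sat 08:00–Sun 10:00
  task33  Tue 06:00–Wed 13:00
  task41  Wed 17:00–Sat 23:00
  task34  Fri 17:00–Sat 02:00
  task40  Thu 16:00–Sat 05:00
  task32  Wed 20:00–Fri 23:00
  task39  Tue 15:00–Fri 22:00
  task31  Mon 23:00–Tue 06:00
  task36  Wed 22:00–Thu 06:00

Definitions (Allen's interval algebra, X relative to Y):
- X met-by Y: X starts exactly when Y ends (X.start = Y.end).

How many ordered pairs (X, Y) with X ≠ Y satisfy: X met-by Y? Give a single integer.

Checking all 110 ordered pairs for relation 'met-by'; matching pairs in alphabetical order:
(task33, task31): task33 met-by task31 ✓
Count: 1.

1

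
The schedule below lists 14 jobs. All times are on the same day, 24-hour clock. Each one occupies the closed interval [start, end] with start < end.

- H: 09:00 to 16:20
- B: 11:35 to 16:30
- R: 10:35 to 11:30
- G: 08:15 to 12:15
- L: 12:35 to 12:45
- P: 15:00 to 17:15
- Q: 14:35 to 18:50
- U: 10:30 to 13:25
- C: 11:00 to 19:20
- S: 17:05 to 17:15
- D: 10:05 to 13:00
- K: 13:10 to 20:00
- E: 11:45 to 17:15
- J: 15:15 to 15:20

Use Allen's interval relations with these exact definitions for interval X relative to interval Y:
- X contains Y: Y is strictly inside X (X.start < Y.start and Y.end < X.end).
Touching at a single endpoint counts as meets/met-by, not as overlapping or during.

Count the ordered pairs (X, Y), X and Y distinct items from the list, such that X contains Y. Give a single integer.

Checking all 182 ordered pairs for relation 'contains'; matching pairs in alphabetical order:
(B, J): B contains J ✓
(B, L): B contains L ✓
(C, B): C contains B ✓
(C, E): C contains E ✓
(C, J): C contains J ✓
(C, L): C contains L ✓
(C, P): C contains P ✓
(C, Q): C contains Q ✓
(C, S): C contains S ✓
(D, L): D contains L ✓
(D, R): D contains R ✓
(E, J): E contains J ✓
(E, L): E contains L ✓
(G, R): G contains R ✓
(H, D): H contains D ✓
(H, J): H contains J ✓
(H, L): H contains L ✓
(H, R): H contains R ✓
(H, U): H contains U ✓
(K, J): K contains J ✓
(K, P): K contains P ✓
(K, Q): K contains Q ✓
(K, S): K contains S ✓
(P, J): P contains J ✓
... plus 5 further pairs not listed.
Count: 29.

29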